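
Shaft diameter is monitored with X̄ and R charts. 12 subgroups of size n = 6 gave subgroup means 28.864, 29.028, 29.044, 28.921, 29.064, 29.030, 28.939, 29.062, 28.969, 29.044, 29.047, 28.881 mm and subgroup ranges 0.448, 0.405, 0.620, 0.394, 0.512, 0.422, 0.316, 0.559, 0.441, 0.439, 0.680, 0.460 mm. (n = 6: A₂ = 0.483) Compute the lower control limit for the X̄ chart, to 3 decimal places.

28.762

X̄̄ = (28.864 + 29.028 + 29.044 + 28.921 + 29.064 + 29.030 + 28.939 + 29.062 + 28.969 + 29.044 + 29.047 + 28.881) / 12 = 347.8930 / 12 = 28.9911
R̄ = (0.448 + 0.405 + 0.620 + 0.394 + 0.512 + 0.422 + 0.316 + 0.559 + 0.441 + 0.439 + 0.680 + 0.460) / 12 = 5.6960 / 12 = 0.4747
LCL = X̄̄ − A₂·R̄ = 28.9911 − 0.483 × 0.4747 = 28.7618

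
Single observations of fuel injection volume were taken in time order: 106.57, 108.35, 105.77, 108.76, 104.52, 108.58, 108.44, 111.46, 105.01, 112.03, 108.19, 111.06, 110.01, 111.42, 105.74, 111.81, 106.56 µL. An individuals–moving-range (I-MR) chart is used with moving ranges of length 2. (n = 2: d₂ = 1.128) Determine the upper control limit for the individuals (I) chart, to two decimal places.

X̄ = (106.57 + 108.35 + 105.77 + 108.76 + 104.52 + 108.58 + 108.44 + 111.46 + 105.01 + 112.03 + 108.19 + 111.06 + 110.01 + 111.42 + 105.74 + 111.81 + 106.56) / 17 = 108.4871
Moving ranges: 1.78, 2.58, 2.99, 4.24, 4.06, 0.14, 3.02, 6.45, 7.02, 3.84, 2.87, 1.05, 1.41, 5.68, 6.07, 5.25; M̄R̄ = 58.4500 / 16 = 3.6531
UCL = X̄ + 3·M̄R̄/d₂ = 108.4871 + 3 × 3.6531 / 1.128 = 118.2028

118.20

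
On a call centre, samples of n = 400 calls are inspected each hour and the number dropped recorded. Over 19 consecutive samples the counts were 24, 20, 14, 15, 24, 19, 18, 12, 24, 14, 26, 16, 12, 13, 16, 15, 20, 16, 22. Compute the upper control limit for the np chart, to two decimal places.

p̄ = Σdᵢ / (k·n) = 340 / (19 × 400) = 0.04474
UCL = np̄ + 3·√(np̄(1−p̄)) = 17.8947 + 3 × √(17.8947×0.95526) = 17.8947 + 3 × 4.1345 = 30.2983

30.30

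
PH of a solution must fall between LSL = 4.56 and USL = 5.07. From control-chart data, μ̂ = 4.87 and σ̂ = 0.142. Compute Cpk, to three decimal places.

Cpu = (USL − μ̂) / (3σ̂) = (5.07 − 4.87) / (3 × 0.142) = 0.4695; Cpl = (μ̂ − LSL) / (3σ̂) = (4.87 − 4.56) / (3 × 0.142) = 0.7277; Cpk = min(Cpu, Cpl) = 0.4695

0.469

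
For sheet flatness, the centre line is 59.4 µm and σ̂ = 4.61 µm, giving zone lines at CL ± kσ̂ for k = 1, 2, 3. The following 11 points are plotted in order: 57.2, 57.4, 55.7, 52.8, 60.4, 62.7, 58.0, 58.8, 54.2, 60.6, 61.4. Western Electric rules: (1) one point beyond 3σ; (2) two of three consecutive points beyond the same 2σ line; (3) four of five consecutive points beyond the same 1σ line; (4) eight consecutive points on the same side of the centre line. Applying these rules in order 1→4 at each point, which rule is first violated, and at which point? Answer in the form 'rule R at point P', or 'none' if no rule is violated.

Zone of each point (C = within 1σ̂, B = 1σ̂–2σ̂, A = 2σ̂–3σ̂, * = beyond 3σ̂; sign = side of CL): 1:-C, 2:-C, 3:-C, 4:-B, 5:+C, 6:+C, 7:-C, 8:-C, 9:-B, 10:+C, 11:+C
No rule fires across all 11 points.

none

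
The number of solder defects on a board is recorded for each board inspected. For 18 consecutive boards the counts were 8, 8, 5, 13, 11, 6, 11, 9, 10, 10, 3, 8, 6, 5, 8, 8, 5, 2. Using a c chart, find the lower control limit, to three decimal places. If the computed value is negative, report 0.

c̄ = (8 + 8 + 5 + 13 + 11 + 6 + 11 + 9 + 10 + 10 + 3 + 8 + 6 + 5 + 8 + 8 + 5 + 2) / 18 = 136 / 18 = 7.5556
LCL = c̄ − 3√c̄ = 7.5556 − 3 × 2.7487 = -0.6907 → 0 (cannot be negative)

0.000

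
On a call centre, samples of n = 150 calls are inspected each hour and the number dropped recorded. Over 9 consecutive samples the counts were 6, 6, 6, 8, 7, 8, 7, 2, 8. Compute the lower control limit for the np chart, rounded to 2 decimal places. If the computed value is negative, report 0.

p̄ = Σdᵢ / (k·n) = 58 / (9 × 150) = 0.04296
LCL = np̄ − 3·√(np̄(1−p̄)) = 6.4444 − 3 × 2.4835 = -1.0059 → 0 (negative, so LCL = 0)

0.00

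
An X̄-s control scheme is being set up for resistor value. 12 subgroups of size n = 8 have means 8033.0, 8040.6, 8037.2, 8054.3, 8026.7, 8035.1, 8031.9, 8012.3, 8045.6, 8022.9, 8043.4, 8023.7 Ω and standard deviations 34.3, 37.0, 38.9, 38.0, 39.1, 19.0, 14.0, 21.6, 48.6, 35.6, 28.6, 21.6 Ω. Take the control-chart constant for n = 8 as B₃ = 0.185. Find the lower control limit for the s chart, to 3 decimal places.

s̄ = (34.3 + 37.0 + 38.9 + 38.0 + 39.1 + 19.0 + 14.0 + 21.6 + 48.6 + 35.6 + 28.6 + 21.6) / 12 = 31.3583
LCL_s = B₃·s̄ = 0.185 × 31.3583 = 5.8013

5.801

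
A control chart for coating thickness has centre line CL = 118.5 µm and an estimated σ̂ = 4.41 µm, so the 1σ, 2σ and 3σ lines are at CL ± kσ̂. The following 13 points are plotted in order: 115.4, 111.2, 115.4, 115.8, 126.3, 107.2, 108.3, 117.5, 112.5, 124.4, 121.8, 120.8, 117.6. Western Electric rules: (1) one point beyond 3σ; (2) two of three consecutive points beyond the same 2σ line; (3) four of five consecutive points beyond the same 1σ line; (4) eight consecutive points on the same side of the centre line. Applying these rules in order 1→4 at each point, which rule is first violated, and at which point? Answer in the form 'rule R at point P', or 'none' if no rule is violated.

Zone of each point (C = within 1σ̂, B = 1σ̂–2σ̂, A = 2σ̂–3σ̂, * = beyond 3σ̂; sign = side of CL): 1:-C, 2:-B, 3:-C, 4:-C, 5:+B, 6:-A, 7:-A, 8:-C, 9:-B, 10:+B, 11:+C, 12:+C, 13:-C
Rule 2 (two of three consecutive points beyond the same 2σ limit) is satisfied at point 7.

rule 2 at point 7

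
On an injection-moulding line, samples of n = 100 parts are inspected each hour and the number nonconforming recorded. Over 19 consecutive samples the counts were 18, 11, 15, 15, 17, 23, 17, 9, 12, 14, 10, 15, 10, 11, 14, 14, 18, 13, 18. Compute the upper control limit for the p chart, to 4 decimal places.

0.2496

p̄ = Σdᵢ / (k·n) = 274 / (19 × 100) = 0.14421
UCL = p̄ + 3·√(p̄(1−p̄)/n) = 0.14421 + 3 × √(0.14421×0.85579/100) = 0.14421 + 3 × 0.03513 = 0.24960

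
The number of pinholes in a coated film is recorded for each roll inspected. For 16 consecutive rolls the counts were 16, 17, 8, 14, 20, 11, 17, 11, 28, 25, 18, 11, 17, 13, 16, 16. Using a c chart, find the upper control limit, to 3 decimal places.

28.172

c̄ = (16 + 17 + 8 + 14 + 20 + 11 + 17 + 11 + 28 + 25 + 18 + 11 + 17 + 13 + 16 + 16) / 16 = 258 / 16 = 16.1250
UCL = c̄ + 3√c̄ = 16.1250 + 3 × √16.1250 = 16.1250 + 3 × 4.0156 = 28.1718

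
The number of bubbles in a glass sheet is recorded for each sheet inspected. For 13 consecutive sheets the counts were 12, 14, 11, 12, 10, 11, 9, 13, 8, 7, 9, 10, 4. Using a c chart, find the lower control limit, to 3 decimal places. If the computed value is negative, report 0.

0.513

c̄ = (12 + 14 + 11 + 12 + 10 + 11 + 9 + 13 + 8 + 7 + 9 + 10 + 4) / 13 = 130 / 13 = 10.0000
LCL = c̄ − 3√c̄ = 10.0000 − 3 × 3.1623 = 0.5132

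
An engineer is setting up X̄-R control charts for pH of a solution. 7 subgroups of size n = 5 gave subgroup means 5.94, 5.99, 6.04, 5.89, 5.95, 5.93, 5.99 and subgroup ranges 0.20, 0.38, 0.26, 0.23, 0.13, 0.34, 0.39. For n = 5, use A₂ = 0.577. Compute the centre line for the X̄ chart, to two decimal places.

X̄̄ = (5.94 + 5.99 + 6.04 + 5.89 + 5.95 + 5.93 + 5.99) / 7 = 41.7300 / 7 = 5.9614
CL = X̄̄ = 5.9614

5.96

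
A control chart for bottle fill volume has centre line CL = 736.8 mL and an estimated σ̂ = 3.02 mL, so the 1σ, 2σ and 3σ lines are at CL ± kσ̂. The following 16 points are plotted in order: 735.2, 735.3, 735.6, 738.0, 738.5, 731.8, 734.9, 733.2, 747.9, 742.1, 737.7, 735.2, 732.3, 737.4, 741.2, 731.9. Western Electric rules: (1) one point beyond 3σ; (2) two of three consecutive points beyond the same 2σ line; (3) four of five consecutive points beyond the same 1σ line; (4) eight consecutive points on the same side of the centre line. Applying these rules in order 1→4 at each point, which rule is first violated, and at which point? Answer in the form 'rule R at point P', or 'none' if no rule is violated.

rule 1 at point 9

Zone of each point (C = within 1σ̂, B = 1σ̂–2σ̂, A = 2σ̂–3σ̂, * = beyond 3σ̂; sign = side of CL): 1:-C, 2:-C, 3:-C, 4:+C, 5:+C, 6:-B, 7:-C, 8:-B, 9:+*, 10:+B, 11:+C, 12:-C, 13:-B, 14:+C, 15:+B, 16:-B
Rule 1 (one point beyond the 3σ limits) is satisfied at point 9.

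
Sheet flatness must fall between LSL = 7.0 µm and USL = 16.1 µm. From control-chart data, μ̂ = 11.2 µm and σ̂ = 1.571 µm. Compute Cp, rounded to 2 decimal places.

Cp = (USL − LSL) / (6σ̂) = (16.1 − 7.0) / (6 × 1.571) = 9.1000 / 9.4260 = 0.9654

0.97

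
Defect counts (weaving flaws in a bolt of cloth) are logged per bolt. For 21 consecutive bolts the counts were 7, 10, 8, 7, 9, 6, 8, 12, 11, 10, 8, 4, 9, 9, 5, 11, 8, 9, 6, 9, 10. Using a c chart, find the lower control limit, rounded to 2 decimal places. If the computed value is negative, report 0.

c̄ = (7 + 10 + 8 + 7 + 9 + 6 + 8 + 12 + 11 + 10 + 8 + 4 + 9 + 9 + 5 + 11 + 8 + 9 + 6 + 9 + 10) / 21 = 176 / 21 = 8.3810
LCL = c̄ − 3√c̄ = 8.3810 − 3 × 2.8950 = -0.3040 → 0 (cannot be negative)

0.00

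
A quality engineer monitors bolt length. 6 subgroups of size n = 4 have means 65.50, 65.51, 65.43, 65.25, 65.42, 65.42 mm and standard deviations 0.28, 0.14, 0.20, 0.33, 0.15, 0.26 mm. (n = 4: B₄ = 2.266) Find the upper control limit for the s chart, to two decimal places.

s̄ = (0.28 + 0.14 + 0.20 + 0.33 + 0.15 + 0.26) / 6 = 0.2267
UCL_s = B₄·s̄ = 2.266 × 0.2267 = 0.5136

0.51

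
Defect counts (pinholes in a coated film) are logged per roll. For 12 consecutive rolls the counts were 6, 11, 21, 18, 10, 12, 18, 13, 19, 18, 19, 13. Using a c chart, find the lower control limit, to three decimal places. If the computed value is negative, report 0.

3.279

c̄ = (6 + 11 + 21 + 18 + 10 + 12 + 18 + 13 + 19 + 18 + 19 + 13) / 12 = 178 / 12 = 14.8333
LCL = c̄ − 3√c̄ = 14.8333 − 3 × 3.8514 = 3.2791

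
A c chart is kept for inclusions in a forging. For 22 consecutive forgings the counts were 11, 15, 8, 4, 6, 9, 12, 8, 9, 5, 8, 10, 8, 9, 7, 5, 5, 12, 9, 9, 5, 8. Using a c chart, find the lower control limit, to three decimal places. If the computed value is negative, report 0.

0.000

c̄ = (11 + 15 + 8 + 4 + 6 + 9 + 12 + 8 + 9 + 5 + 8 + 10 + 8 + 9 + 7 + 5 + 5 + 12 + 9 + 9 + 5 + 8) / 22 = 182 / 22 = 8.2727
LCL = c̄ − 3√c̄ = 8.2727 − 3 × 2.8762 = -0.3560 → 0 (cannot be negative)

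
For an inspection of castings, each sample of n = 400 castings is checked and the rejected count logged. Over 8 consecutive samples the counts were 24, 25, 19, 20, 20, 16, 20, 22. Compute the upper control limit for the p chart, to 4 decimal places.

p̄ = Σdᵢ / (k·n) = 166 / (8 × 400) = 0.05187
UCL = p̄ + 3·√(p̄(1−p̄)/n) = 0.05187 + 3 × √(0.05187×0.94812/400) = 0.05187 + 3 × 0.01109 = 0.08514

0.0851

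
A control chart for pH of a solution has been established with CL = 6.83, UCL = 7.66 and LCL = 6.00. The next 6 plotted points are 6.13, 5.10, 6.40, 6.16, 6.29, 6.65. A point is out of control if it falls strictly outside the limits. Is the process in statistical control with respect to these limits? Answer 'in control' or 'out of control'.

out of control

Compare each point to [6.00, 7.66]: sample 2 = 5.10 < LCL.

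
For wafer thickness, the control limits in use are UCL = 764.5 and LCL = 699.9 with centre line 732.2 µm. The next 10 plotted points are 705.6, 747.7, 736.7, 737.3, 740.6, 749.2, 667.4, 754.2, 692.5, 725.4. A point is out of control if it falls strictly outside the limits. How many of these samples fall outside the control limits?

Compare each point to [699.9, 764.5]: sample 7 = 667.4 < LCL; sample 9 = 692.5 < LCL.

2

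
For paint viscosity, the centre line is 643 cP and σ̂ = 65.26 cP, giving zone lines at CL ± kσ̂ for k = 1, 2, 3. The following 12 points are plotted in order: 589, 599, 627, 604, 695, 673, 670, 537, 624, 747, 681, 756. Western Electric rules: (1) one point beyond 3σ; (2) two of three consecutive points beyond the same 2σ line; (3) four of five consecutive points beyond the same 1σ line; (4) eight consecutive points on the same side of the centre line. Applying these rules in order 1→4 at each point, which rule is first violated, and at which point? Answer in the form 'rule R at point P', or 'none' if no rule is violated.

Zone of each point (C = within 1σ̂, B = 1σ̂–2σ̂, A = 2σ̂–3σ̂, * = beyond 3σ̂; sign = side of CL): 1:-C, 2:-C, 3:-C, 4:-C, 5:+C, 6:+C, 7:+C, 8:-B, 9:-C, 10:+B, 11:+C, 12:+B
No rule fires across all 12 points.

none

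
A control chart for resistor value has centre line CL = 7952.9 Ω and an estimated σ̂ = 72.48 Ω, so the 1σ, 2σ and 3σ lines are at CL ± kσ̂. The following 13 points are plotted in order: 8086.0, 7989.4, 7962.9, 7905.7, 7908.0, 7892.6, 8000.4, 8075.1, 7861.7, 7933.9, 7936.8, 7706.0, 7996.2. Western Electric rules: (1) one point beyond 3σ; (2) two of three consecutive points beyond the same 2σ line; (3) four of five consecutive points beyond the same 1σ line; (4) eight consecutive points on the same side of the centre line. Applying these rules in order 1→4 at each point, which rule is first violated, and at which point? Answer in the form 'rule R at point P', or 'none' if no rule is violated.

Zone of each point (C = within 1σ̂, B = 1σ̂–2σ̂, A = 2σ̂–3σ̂, * = beyond 3σ̂; sign = side of CL): 1:+B, 2:+C, 3:+C, 4:-C, 5:-C, 6:-C, 7:+C, 8:+B, 9:-B, 10:-C, 11:-C, 12:-*, 13:+C
Rule 1 (one point beyond the 3σ limits) is satisfied at point 12.

rule 1 at point 12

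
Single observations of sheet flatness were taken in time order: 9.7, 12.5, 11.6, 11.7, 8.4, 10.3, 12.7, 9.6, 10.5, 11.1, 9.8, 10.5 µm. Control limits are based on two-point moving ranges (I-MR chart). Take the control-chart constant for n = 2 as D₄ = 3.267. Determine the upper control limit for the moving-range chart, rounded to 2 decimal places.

Moving ranges: 2.8, 0.9, 0.1, 3.3, 1.9, 2.4, 3.1, 0.9, 0.6, 1.3, 0.7; M̄R̄ = 18.0000 / 11 = 1.6364
UCL_MR = D₄·M̄R̄ = 3.267 × 1.6364 = 5.3460

5.35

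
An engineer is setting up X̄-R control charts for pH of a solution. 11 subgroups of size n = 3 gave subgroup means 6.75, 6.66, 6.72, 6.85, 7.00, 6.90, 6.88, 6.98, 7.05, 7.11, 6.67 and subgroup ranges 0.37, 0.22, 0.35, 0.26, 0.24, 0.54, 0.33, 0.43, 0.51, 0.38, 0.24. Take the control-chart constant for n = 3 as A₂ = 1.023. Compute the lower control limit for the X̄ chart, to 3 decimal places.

6.510

X̄̄ = (6.75 + 6.66 + 6.72 + 6.85 + 7.00 + 6.90 + 6.88 + 6.98 + 7.05 + 7.11 + 6.67) / 11 = 75.5700 / 11 = 6.8700
R̄ = (0.37 + 0.22 + 0.35 + 0.26 + 0.24 + 0.54 + 0.33 + 0.43 + 0.51 + 0.38 + 0.24) / 11 = 3.8700 / 11 = 0.3518
LCL = X̄̄ − A₂·R̄ = 6.8700 − 1.023 × 0.3518 = 6.5101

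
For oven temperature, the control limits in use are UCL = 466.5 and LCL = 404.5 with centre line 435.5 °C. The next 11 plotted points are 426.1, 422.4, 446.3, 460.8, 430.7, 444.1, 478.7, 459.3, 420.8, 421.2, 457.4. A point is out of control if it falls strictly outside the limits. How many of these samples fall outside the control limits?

Compare each point to [404.5, 466.5]: sample 7 = 478.7 > UCL.

1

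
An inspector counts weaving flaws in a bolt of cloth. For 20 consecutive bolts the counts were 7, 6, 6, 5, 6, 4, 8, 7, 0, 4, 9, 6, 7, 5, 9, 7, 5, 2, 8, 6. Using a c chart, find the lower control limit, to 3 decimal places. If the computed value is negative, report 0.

c̄ = (7 + 6 + 6 + 5 + 6 + 4 + 8 + 7 + 0 + 4 + 9 + 6 + 7 + 5 + 9 + 7 + 5 + 2 + 8 + 6) / 20 = 117 / 20 = 5.8500
LCL = c̄ − 3√c̄ = 5.8500 − 3 × 2.4187 = -1.4060 → 0 (cannot be negative)

0.000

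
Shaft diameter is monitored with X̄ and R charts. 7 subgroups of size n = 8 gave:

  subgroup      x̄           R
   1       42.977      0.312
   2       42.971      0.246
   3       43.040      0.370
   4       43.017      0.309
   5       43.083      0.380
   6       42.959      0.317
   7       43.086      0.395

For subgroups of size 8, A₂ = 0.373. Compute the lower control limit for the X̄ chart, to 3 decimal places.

42.895

X̄̄ = (42.977 + 42.971 + 43.040 + 43.017 + 43.083 + 42.959 + 43.086) / 7 = 301.1330 / 7 = 43.0190
R̄ = (0.312 + 0.246 + 0.370 + 0.309 + 0.380 + 0.317 + 0.395) / 7 = 2.3290 / 7 = 0.3327
LCL = X̄̄ − A₂·R̄ = 43.0190 − 0.373 × 0.3327 = 42.8949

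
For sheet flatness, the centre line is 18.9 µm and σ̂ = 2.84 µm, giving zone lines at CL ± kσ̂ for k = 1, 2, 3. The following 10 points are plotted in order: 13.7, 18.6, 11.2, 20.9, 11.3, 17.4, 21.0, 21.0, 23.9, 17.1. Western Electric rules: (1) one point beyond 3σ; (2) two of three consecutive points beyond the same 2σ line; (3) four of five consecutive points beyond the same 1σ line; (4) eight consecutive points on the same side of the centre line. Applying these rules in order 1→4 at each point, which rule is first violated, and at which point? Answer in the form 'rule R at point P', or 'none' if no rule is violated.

rule 2 at point 5

Zone of each point (C = within 1σ̂, B = 1σ̂–2σ̂, A = 2σ̂–3σ̂, * = beyond 3σ̂; sign = side of CL): 1:-B, 2:-C, 3:-A, 4:+C, 5:-A, 6:-C, 7:+C, 8:+C, 9:+B, 10:-C
Rule 2 (two of three consecutive points beyond the same 2σ limit) is satisfied at point 5.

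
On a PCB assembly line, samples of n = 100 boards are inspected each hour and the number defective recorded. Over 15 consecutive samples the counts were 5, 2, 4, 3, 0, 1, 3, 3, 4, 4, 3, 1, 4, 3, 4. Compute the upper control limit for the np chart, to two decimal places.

8.00

p̄ = Σdᵢ / (k·n) = 44 / (15 × 100) = 0.02933
UCL = np̄ + 3·√(np̄(1−p̄)) = 2.9333 + 3 × √(2.9333×0.97067) = 2.9333 + 3 × 1.6874 = 7.9955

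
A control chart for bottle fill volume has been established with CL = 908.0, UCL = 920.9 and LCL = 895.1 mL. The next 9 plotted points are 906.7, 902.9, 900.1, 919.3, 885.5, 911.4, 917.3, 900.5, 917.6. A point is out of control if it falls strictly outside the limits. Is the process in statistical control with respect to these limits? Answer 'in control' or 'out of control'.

Compare each point to [895.1, 920.9]: sample 5 = 885.5 < LCL.

out of control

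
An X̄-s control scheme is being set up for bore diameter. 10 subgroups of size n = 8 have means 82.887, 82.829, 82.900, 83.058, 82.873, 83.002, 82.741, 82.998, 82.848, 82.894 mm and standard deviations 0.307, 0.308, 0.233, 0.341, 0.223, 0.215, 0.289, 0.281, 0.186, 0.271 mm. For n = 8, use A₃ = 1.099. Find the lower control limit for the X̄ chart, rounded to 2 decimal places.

82.61

X̄̄ = (82.887 + 82.829 + 82.900 + 83.058 + 82.873 + 83.002 + 82.741 + 82.998 + 82.848 + 82.894) / 10 = 82.9030
s̄ = (0.307 + 0.308 + 0.233 + 0.341 + 0.223 + 0.215 + 0.289 + 0.281 + 0.186 + 0.271) / 10 = 0.2654
LCL = X̄̄ − A₃·s̄ = 82.9030 − 1.099 × 0.2654 = 82.6113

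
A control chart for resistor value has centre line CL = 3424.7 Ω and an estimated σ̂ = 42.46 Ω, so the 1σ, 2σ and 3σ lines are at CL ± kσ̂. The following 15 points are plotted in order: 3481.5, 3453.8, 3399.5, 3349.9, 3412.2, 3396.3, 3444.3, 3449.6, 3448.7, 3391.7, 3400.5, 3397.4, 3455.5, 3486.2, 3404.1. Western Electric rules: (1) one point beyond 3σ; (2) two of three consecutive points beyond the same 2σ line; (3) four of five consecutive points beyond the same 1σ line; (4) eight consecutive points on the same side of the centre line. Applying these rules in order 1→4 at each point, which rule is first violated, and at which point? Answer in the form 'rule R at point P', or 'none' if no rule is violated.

none

Zone of each point (C = within 1σ̂, B = 1σ̂–2σ̂, A = 2σ̂–3σ̂, * = beyond 3σ̂; sign = side of CL): 1:+B, 2:+C, 3:-C, 4:-B, 5:-C, 6:-C, 7:+C, 8:+C, 9:+C, 10:-C, 11:-C, 12:-C, 13:+C, 14:+B, 15:-C
No rule fires across all 15 points.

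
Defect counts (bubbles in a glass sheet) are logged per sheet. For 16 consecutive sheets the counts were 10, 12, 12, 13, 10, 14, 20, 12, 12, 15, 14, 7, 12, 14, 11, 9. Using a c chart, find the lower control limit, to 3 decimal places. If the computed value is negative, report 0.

1.786

c̄ = (10 + 12 + 12 + 13 + 10 + 14 + 20 + 12 + 12 + 15 + 14 + 7 + 12 + 14 + 11 + 9) / 16 = 197 / 16 = 12.3125
LCL = c̄ − 3√c̄ = 12.3125 − 3 × 3.5089 = 1.7857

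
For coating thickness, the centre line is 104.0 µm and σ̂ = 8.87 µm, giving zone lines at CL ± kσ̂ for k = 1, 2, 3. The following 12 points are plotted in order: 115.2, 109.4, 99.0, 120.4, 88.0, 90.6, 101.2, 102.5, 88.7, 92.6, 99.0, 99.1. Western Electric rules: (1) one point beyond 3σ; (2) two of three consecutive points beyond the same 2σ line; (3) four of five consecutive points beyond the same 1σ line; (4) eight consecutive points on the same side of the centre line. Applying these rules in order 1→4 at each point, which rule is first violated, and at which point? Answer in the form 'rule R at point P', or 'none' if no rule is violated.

rule 4 at point 12

Zone of each point (C = within 1σ̂, B = 1σ̂–2σ̂, A = 2σ̂–3σ̂, * = beyond 3σ̂; sign = side of CL): 1:+B, 2:+C, 3:-C, 4:+B, 5:-B, 6:-B, 7:-C, 8:-C, 9:-B, 10:-B, 11:-C, 12:-C
Rule 4 (eight consecutive points on the same side of the centre line) is satisfied at point 12.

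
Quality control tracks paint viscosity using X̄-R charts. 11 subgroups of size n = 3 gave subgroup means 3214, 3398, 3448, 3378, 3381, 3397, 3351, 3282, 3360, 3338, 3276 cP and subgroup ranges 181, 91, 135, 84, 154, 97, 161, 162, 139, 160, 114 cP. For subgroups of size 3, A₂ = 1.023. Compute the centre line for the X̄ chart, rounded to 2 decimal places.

X̄̄ = (3214 + 3398 + 3448 + 3378 + 3381 + 3397 + 3351 + 3282 + 3360 + 3338 + 3276) / 11 = 36823.0000 / 11 = 3347.5455
CL = X̄̄ = 3347.5455

3347.55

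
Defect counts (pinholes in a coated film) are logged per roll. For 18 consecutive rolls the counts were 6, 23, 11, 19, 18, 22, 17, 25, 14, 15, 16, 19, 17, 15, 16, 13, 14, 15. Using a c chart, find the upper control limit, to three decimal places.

c̄ = (6 + 23 + 11 + 19 + 18 + 22 + 17 + 25 + 14 + 15 + 16 + 19 + 17 + 15 + 16 + 13 + 14 + 15) / 18 = 295 / 18 = 16.3889
UCL = c̄ + 3√c̄ = 16.3889 + 3 × √16.3889 = 16.3889 + 3 × 4.0483 = 28.5338

28.534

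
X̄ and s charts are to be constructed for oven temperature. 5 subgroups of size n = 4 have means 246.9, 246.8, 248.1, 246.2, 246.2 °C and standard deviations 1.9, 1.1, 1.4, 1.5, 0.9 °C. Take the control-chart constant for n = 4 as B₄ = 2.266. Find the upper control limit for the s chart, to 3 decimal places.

s̄ = (1.9 + 1.1 + 1.4 + 1.5 + 0.9) / 5 = 1.3600
UCL_s = B₄·s̄ = 2.266 × 1.3600 = 3.0818

3.082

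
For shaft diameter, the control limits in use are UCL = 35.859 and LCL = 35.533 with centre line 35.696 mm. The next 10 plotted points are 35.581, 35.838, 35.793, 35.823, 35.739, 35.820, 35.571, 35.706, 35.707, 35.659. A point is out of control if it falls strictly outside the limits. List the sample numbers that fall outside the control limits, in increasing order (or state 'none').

none

All 10 points lie within [35.533, 35.859].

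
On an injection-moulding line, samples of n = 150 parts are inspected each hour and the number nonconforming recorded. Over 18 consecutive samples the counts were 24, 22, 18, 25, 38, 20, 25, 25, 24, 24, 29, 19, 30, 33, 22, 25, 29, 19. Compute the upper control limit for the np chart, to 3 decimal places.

p̄ = Σdᵢ / (k·n) = 451 / (18 × 150) = 0.16704
UCL = np̄ + 3·√(np̄(1−p̄)) = 25.0556 + 3 × √(25.0556×0.83296) = 25.0556 + 3 × 4.5684 = 38.7608

38.761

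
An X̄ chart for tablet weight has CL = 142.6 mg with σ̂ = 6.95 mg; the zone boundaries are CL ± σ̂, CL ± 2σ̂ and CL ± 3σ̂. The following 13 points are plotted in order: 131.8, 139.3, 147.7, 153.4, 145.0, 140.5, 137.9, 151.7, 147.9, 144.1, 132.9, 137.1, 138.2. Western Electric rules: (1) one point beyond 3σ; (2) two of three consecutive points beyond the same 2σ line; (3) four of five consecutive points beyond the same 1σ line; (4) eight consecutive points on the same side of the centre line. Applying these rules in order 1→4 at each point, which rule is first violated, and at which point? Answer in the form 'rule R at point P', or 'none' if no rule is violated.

Zone of each point (C = within 1σ̂, B = 1σ̂–2σ̂, A = 2σ̂–3σ̂, * = beyond 3σ̂; sign = side of CL): 1:-B, 2:-C, 3:+C, 4:+B, 5:+C, 6:-C, 7:-C, 8:+B, 9:+C, 10:+C, 11:-B, 12:-C, 13:-C
No rule fires across all 13 points.

none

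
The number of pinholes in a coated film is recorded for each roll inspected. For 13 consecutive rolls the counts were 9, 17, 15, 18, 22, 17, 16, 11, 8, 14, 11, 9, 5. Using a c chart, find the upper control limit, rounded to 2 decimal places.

c̄ = (9 + 17 + 15 + 18 + 22 + 17 + 16 + 11 + 8 + 14 + 11 + 9 + 5) / 13 = 172 / 13 = 13.2308
UCL = c̄ + 3√c̄ = 13.2308 + 3 × √13.2308 = 13.2308 + 3 × 3.6374 = 24.1430

24.14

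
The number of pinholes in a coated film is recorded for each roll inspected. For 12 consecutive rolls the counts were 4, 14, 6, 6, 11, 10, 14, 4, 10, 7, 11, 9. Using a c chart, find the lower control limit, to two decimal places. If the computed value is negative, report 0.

c̄ = (4 + 14 + 6 + 6 + 11 + 10 + 14 + 4 + 10 + 7 + 11 + 9) / 12 = 106 / 12 = 8.8333
LCL = c̄ − 3√c̄ = 8.8333 − 3 × 2.9721 = -0.0829 → 0 (cannot be negative)

0.00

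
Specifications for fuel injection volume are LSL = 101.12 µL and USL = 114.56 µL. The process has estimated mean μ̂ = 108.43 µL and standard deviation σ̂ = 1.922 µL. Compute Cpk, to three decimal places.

1.063

Cpu = (USL − μ̂) / (3σ̂) = (114.56 − 108.43) / (3 × 1.922) = 1.0631; Cpl = (μ̂ − LSL) / (3σ̂) = (108.43 − 101.12) / (3 × 1.922) = 1.2678; Cpk = min(Cpu, Cpl) = 1.0631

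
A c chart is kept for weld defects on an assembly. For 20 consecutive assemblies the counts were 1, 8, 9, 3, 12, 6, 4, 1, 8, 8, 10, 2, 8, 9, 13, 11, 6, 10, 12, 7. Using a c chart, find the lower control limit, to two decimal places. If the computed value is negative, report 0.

0.00

c̄ = (1 + 8 + 9 + 3 + 12 + 6 + 4 + 1 + 8 + 8 + 10 + 2 + 8 + 9 + 13 + 11 + 6 + 10 + 12 + 7) / 20 = 148 / 20 = 7.4000
LCL = c̄ − 3√c̄ = 7.4000 − 3 × 2.7203 = -0.7609 → 0 (cannot be negative)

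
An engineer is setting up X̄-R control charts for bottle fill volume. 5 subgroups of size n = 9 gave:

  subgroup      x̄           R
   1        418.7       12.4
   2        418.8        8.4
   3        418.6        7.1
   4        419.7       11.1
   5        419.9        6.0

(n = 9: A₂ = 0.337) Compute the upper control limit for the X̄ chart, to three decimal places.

422.173

X̄̄ = (418.7 + 418.8 + 418.6 + 419.7 + 419.9) / 5 = 2095.7000 / 5 = 419.1400
R̄ = (12.4 + 8.4 + 7.1 + 11.1 + 6.0) / 5 = 45.0000 / 5 = 9.0000
UCL = X̄̄ + A₂·R̄ = 419.1400 + 0.337 × 9.0000 = 422.1730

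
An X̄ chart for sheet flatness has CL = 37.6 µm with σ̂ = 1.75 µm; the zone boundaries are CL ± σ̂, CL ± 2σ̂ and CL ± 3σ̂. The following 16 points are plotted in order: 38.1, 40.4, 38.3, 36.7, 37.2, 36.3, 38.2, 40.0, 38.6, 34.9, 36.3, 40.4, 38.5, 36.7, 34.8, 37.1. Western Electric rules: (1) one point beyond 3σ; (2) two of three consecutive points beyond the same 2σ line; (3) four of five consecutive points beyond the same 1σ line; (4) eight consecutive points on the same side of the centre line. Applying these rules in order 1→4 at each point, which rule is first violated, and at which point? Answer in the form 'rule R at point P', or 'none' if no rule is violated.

Zone of each point (C = within 1σ̂, B = 1σ̂–2σ̂, A = 2σ̂–3σ̂, * = beyond 3σ̂; sign = side of CL): 1:+C, 2:+B, 3:+C, 4:-C, 5:-C, 6:-C, 7:+C, 8:+B, 9:+C, 10:-B, 11:-C, 12:+B, 13:+C, 14:-C, 15:-B, 16:-C
No rule fires across all 16 points.

none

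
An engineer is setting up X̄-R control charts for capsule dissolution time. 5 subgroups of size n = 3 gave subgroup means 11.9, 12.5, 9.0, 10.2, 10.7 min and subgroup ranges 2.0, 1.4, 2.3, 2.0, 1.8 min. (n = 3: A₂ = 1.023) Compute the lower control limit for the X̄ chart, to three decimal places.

X̄̄ = (11.9 + 12.5 + 9.0 + 10.2 + 10.7) / 5 = 54.3000 / 5 = 10.8600
R̄ = (2.0 + 1.4 + 2.3 + 2.0 + 1.8) / 5 = 9.5000 / 5 = 1.9000
LCL = X̄̄ − A₂·R̄ = 10.8600 − 1.023 × 1.9000 = 8.9163

8.916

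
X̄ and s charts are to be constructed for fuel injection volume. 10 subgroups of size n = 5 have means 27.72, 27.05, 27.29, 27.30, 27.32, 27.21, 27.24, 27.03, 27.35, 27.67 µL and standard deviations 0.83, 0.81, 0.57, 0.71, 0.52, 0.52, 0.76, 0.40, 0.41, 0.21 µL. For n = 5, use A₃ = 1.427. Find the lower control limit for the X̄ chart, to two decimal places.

26.50

X̄̄ = (27.72 + 27.05 + 27.29 + 27.30 + 27.32 + 27.21 + 27.24 + 27.03 + 27.35 + 27.67) / 10 = 27.3180
s̄ = (0.83 + 0.81 + 0.57 + 0.71 + 0.52 + 0.52 + 0.76 + 0.40 + 0.41 + 0.21) / 10 = 0.5740
LCL = X̄̄ − A₃·s̄ = 27.3180 − 1.427 × 0.5740 = 26.4989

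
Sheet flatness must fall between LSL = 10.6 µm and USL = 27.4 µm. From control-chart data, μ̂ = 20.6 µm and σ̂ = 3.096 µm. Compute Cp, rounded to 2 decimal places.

Cp = (USL − LSL) / (6σ̂) = (27.4 − 10.6) / (6 × 3.096) = 16.8000 / 18.5760 = 0.9044

0.90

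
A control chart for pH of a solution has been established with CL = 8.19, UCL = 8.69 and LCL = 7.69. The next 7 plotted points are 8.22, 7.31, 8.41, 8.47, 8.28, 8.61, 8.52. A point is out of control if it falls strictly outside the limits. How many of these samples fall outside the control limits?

1

Compare each point to [7.69, 8.69]: sample 2 = 7.31 < LCL.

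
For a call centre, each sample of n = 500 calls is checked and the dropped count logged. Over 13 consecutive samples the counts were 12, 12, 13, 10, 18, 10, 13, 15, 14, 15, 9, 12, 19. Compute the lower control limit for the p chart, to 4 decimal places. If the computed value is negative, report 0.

0.0049

p̄ = Σdᵢ / (k·n) = 172 / (13 × 500) = 0.02646
LCL = p̄ − 3·√(p̄(1−p̄)/n) = 0.02646 − 3 × 0.00718 = 0.00493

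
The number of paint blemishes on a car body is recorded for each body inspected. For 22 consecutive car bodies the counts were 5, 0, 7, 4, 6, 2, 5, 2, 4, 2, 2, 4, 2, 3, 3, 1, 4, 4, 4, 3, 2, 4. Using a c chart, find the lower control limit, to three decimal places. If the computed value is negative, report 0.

c̄ = (5 + 0 + 7 + 4 + 6 + 2 + 5 + 2 + 4 + 2 + 2 + 4 + 2 + 3 + 3 + 1 + 4 + 4 + 4 + 3 + 2 + 4) / 22 = 73 / 22 = 3.3182
LCL = c̄ − 3√c̄ = 3.3182 − 3 × 1.8216 = -2.1466 → 0 (cannot be negative)

0.000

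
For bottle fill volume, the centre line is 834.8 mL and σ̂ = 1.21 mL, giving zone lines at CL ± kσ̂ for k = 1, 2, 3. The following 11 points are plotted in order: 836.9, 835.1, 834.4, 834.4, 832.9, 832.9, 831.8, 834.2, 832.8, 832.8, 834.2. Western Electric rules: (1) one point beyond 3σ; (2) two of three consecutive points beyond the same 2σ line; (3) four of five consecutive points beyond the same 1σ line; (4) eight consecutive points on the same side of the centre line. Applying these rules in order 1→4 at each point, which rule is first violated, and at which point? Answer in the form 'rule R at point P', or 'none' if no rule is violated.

Zone of each point (C = within 1σ̂, B = 1σ̂–2σ̂, A = 2σ̂–3σ̂, * = beyond 3σ̂; sign = side of CL): 1:+B, 2:+C, 3:-C, 4:-C, 5:-B, 6:-B, 7:-A, 8:-C, 9:-B, 10:-B, 11:-C
Rule 3 (four of five consecutive points beyond the same 1σ limit) is satisfied at point 9.

rule 3 at point 9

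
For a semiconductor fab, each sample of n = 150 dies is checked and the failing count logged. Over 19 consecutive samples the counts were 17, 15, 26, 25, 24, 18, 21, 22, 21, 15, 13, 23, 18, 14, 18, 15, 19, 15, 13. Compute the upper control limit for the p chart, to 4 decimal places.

p̄ = Σdᵢ / (k·n) = 352 / (19 × 150) = 0.12351
UCL = p̄ + 3·√(p̄(1−p̄)/n) = 0.12351 + 3 × √(0.12351×0.87649/150) = 0.12351 + 3 × 0.02686 = 0.20410

0.2041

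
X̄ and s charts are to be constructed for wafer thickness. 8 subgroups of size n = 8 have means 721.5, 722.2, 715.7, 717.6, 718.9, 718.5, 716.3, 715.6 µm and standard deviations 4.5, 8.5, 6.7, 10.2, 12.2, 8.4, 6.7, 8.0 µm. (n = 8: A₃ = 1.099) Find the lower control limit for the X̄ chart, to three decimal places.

709.331

X̄̄ = (721.5 + 722.2 + 715.7 + 717.6 + 718.9 + 718.5 + 716.3 + 715.6) / 8 = 718.2875
s̄ = (4.5 + 8.5 + 6.7 + 10.2 + 12.2 + 8.4 + 6.7 + 8.0) / 8 = 8.1500
LCL = X̄̄ − A₃·s̄ = 718.2875 − 1.099 × 8.1500 = 709.3306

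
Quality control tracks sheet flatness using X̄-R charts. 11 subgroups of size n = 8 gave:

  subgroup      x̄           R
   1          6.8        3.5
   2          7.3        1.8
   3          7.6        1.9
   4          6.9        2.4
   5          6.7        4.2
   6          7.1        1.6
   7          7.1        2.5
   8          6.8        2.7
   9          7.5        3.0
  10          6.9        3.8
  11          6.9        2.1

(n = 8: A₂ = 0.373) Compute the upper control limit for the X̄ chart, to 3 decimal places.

X̄̄ = (6.8 + 7.3 + 7.6 + 6.9 + 6.7 + 7.1 + 7.1 + 6.8 + 7.5 + 6.9 + 6.9) / 11 = 77.6000 / 11 = 7.0545
R̄ = (3.5 + 1.8 + 1.9 + 2.4 + 4.2 + 1.6 + 2.5 + 2.7 + 3.0 + 3.8 + 2.1) / 11 = 29.5000 / 11 = 2.6818
UCL = X̄̄ + A₂·R̄ = 7.0545 + 0.373 × 2.6818 = 8.0549

8.055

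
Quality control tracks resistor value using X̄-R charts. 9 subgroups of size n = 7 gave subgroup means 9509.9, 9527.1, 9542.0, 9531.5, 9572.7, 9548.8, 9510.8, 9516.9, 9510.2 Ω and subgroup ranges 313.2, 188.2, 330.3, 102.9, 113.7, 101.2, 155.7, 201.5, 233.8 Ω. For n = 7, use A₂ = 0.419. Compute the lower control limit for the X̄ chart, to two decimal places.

9448.96

X̄̄ = (9509.9 + 9527.1 + 9542.0 + 9531.5 + 9572.7 + 9548.8 + 9510.8 + 9516.9 + 9510.2) / 9 = 85769.9000 / 9 = 9529.9889
R̄ = (313.2 + 188.2 + 330.3 + 102.9 + 113.7 + 101.2 + 155.7 + 201.5 + 233.8) / 9 = 1740.5000 / 9 = 193.3889
LCL = X̄̄ − A₂·R̄ = 9529.9889 − 0.419 × 193.3889 = 9448.9589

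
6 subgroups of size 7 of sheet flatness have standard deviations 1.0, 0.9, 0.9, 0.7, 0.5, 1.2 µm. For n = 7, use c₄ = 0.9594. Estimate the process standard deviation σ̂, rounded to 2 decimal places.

0.90

s̄ = (1.0 + 0.9 + 0.9 + 0.7 + 0.5 + 1.2) / 6 = 0.8667
σ̂ = s̄ / c₄ = 0.8667 / 0.9594 = 0.9033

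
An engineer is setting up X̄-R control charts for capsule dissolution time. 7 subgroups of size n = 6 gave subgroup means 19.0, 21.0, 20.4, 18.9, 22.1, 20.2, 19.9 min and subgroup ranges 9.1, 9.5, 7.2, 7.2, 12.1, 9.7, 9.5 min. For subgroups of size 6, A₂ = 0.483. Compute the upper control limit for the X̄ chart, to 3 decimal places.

X̄̄ = (19.0 + 21.0 + 20.4 + 18.9 + 22.1 + 20.2 + 19.9) / 7 = 141.5000 / 7 = 20.2143
R̄ = (9.1 + 9.5 + 7.2 + 7.2 + 12.1 + 9.7 + 9.5) / 7 = 64.3000 / 7 = 9.1857
UCL = X̄̄ + A₂·R̄ = 20.2143 + 0.483 × 9.1857 = 24.6510

24.651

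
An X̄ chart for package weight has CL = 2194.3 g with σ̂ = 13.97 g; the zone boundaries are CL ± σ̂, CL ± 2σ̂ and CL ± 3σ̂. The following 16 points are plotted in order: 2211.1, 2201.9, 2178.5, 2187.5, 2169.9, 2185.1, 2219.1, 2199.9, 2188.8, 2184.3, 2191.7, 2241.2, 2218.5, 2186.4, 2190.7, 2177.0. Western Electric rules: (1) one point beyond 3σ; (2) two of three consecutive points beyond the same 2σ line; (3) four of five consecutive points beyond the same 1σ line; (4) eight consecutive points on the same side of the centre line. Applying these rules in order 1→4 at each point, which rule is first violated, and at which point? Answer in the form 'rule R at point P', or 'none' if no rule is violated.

Zone of each point (C = within 1σ̂, B = 1σ̂–2σ̂, A = 2σ̂–3σ̂, * = beyond 3σ̂; sign = side of CL): 1:+B, 2:+C, 3:-B, 4:-C, 5:-B, 6:-C, 7:+B, 8:+C, 9:-C, 10:-C, 11:-C, 12:+*, 13:+B, 14:-C, 15:-C, 16:-B
Rule 1 (one point beyond the 3σ limits) is satisfied at point 12.

rule 1 at point 12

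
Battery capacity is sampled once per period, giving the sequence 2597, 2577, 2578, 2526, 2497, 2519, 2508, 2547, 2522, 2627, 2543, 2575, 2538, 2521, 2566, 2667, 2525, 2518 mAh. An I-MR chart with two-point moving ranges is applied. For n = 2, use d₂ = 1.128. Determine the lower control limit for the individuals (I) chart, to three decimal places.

2432.527

X̄ = (2597 + 2577 + 2578 + 2526 + 2497 + 2519 + 2508 + 2547 + 2522 + 2627 + 2543 + 2575 + 2538 + 2521 + 2566 + 2667 + 2525 + 2518) / 18 = 2552.8333
Moving ranges: 20, 1, 52, 29, 22, 11, 39, 25, 105, 84, 32, 37, 17, 45, 101, 142, 7; M̄R̄ = 769.0000 / 17 = 45.2353
LCL = X̄ − 3·M̄R̄/d₂ = 2552.8333 − 3 × 45.2353 / 1.128 = 2432.5267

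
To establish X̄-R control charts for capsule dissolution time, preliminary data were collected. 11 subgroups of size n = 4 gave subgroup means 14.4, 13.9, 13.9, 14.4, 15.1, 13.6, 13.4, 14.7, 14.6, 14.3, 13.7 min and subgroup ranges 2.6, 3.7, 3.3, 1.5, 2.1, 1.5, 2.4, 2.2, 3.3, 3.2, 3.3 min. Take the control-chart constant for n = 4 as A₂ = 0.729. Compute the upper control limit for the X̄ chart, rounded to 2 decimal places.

16.11

X̄̄ = (14.4 + 13.9 + 13.9 + 14.4 + 15.1 + 13.6 + 13.4 + 14.7 + 14.6 + 14.3 + 13.7) / 11 = 156.0000 / 11 = 14.1818
R̄ = (2.6 + 3.7 + 3.3 + 1.5 + 2.1 + 1.5 + 2.4 + 2.2 + 3.3 + 3.2 + 3.3) / 11 = 29.1000 / 11 = 2.6455
UCL = X̄̄ + A₂·R̄ = 14.1818 + 0.729 × 2.6455 = 16.1104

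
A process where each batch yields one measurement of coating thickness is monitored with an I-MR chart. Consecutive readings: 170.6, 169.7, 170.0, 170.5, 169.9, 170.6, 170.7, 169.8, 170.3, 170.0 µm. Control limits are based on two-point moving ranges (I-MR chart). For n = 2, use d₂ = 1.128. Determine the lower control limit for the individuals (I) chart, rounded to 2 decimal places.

168.79

X̄ = (170.6 + 169.7 + 170.0 + 170.5 + 169.9 + 170.6 + 170.7 + 169.8 + 170.3 + 170.0) / 10 = 170.2100
Moving ranges: 0.9, 0.3, 0.5, 0.6, 0.7, 0.1, 0.9, 0.5, 0.3; M̄R̄ = 4.8000 / 9 = 0.5333
LCL = X̄ − 3·M̄R̄/d₂ = 170.2100 − 3 × 0.5333 / 1.128 = 168.7916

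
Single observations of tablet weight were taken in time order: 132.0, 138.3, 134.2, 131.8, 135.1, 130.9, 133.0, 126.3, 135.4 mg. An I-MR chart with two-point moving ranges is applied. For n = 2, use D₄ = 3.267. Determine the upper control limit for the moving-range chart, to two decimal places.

15.60

Moving ranges: 6.3, 4.1, 2.4, 3.3, 4.2, 2.1, 6.7, 9.1; M̄R̄ = 38.2000 / 8 = 4.7750
UCL_MR = D₄·M̄R̄ = 3.267 × 4.7750 = 15.5999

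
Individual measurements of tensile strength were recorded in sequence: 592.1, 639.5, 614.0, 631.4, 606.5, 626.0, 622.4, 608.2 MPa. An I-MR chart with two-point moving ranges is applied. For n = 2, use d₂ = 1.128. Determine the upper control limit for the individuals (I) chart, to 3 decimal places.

X̄ = (592.1 + 639.5 + 614.0 + 631.4 + 606.5 + 626.0 + 622.4 + 608.2) / 8 = 617.5125
Moving ranges: 47.4, 25.5, 17.4, 24.9, 19.5, 3.6, 14.2; M̄R̄ = 152.5000 / 7 = 21.7857
UCL = X̄ + 3·M̄R̄/d₂ = 617.5125 + 3 × 21.7857 / 1.128 = 675.4532

675.453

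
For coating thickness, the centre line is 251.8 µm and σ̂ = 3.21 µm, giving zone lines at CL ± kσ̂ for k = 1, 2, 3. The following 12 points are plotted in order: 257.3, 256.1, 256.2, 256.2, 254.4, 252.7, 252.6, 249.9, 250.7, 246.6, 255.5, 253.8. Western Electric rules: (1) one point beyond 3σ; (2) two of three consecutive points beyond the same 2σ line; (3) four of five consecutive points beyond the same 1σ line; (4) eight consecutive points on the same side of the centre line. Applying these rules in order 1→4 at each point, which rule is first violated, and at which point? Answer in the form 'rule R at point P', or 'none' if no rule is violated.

rule 3 at point 4

Zone of each point (C = within 1σ̂, B = 1σ̂–2σ̂, A = 2σ̂–3σ̂, * = beyond 3σ̂; sign = side of CL): 1:+B, 2:+B, 3:+B, 4:+B, 5:+C, 6:+C, 7:+C, 8:-C, 9:-C, 10:-B, 11:+B, 12:+C
Rule 3 (four of five consecutive points beyond the same 1σ limit) is satisfied at point 4.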